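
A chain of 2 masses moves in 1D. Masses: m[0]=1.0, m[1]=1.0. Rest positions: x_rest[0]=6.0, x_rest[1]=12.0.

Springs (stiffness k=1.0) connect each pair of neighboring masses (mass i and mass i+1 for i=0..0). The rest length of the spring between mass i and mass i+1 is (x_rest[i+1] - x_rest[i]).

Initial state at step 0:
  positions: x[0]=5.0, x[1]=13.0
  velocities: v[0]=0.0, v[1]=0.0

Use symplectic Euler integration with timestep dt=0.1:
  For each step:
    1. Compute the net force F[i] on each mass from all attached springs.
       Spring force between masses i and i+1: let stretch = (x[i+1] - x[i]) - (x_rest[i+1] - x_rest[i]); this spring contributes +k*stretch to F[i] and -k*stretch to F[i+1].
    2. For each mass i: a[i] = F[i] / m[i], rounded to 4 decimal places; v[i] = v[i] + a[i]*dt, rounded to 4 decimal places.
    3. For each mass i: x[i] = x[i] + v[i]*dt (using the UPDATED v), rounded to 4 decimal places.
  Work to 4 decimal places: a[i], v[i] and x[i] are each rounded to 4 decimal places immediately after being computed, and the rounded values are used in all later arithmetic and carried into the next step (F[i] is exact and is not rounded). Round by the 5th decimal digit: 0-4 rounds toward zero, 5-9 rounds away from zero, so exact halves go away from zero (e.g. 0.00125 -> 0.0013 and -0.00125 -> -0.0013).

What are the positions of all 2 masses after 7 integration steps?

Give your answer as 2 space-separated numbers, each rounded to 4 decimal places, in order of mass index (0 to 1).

Step 0: x=[5.0000 13.0000] v=[0.0000 0.0000]
Step 1: x=[5.0200 12.9800] v=[0.2000 -0.2000]
Step 2: x=[5.0596 12.9404] v=[0.3960 -0.3960]
Step 3: x=[5.1180 12.8820] v=[0.5841 -0.5841]
Step 4: x=[5.1941 12.8060] v=[0.7605 -0.7605]
Step 5: x=[5.2863 12.7138] v=[0.9217 -0.9217]
Step 6: x=[5.3928 12.6074] v=[1.0645 -1.0645]
Step 7: x=[5.5114 12.4888] v=[1.1860 -1.1860]

Answer: 5.5114 12.4888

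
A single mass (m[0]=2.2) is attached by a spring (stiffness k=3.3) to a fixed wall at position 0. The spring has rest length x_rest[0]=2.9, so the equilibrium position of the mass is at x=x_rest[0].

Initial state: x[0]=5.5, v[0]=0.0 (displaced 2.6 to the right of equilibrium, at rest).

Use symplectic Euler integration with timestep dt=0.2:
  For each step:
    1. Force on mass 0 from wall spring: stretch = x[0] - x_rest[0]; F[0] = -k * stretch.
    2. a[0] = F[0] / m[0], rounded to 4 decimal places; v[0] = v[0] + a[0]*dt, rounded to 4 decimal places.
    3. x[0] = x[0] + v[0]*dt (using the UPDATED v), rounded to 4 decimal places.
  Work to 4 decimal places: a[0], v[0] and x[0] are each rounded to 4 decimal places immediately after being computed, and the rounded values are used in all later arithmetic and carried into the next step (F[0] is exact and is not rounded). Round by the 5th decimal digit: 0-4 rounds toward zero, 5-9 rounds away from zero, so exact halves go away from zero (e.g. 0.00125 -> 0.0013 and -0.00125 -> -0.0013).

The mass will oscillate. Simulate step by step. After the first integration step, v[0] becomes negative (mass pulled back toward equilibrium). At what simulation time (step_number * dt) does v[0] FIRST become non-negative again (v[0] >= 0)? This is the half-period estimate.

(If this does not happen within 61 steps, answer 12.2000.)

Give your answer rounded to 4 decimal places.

Answer: 2.6000

Derivation:
Step 0: x=[5.5000] v=[0.0000]
Step 1: x=[5.3440] v=[-0.7800]
Step 2: x=[5.0414] v=[-1.5132]
Step 3: x=[4.6103] v=[-2.1556]
Step 4: x=[4.0766] v=[-2.6687]
Step 5: x=[3.4723] v=[-3.0217]
Step 6: x=[2.8336] v=[-3.1934]
Step 7: x=[2.1989] v=[-3.1735]
Step 8: x=[1.6063] v=[-2.9632]
Step 9: x=[1.0913] v=[-2.5751]
Step 10: x=[0.6848] v=[-2.0325]
Step 11: x=[0.4112] v=[-1.3679]
Step 12: x=[0.2869] v=[-0.6213]
Step 13: x=[0.3194] v=[0.1626]
First v>=0 after going negative at step 13, time=2.6000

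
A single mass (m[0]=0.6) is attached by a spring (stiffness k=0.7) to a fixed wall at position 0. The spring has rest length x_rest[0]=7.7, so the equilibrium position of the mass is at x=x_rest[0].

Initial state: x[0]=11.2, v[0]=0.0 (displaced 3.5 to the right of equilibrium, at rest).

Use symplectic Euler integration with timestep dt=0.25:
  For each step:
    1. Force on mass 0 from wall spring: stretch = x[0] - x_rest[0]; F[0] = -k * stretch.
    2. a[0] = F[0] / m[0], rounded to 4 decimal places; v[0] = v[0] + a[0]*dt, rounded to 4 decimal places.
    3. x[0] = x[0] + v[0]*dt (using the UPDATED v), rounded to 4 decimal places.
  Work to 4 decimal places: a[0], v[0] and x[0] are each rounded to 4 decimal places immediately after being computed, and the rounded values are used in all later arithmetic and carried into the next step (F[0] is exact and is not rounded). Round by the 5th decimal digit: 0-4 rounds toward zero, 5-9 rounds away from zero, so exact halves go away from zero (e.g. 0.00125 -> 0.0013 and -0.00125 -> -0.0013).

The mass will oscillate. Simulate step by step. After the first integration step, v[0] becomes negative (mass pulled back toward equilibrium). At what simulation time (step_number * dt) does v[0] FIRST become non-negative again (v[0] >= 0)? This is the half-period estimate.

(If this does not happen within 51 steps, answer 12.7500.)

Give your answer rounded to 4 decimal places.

Answer: 3.0000

Derivation:
Step 0: x=[11.2000] v=[0.0000]
Step 1: x=[10.9448] v=[-1.0208]
Step 2: x=[10.4530] v=[-1.9672]
Step 3: x=[9.7605] v=[-2.7702]
Step 4: x=[8.9177] v=[-3.3712]
Step 5: x=[7.9861] v=[-3.7264]
Step 6: x=[7.0336] v=[-3.8099]
Step 7: x=[6.1297] v=[-3.6155]
Step 8: x=[5.3403] v=[-3.1575]
Step 9: x=[4.7230] v=[-2.4693]
Step 10: x=[4.3228] v=[-1.6010]
Step 11: x=[4.1688] v=[-0.6160]
Step 12: x=[4.2723] v=[0.4139]
First v>=0 after going negative at step 12, time=3.0000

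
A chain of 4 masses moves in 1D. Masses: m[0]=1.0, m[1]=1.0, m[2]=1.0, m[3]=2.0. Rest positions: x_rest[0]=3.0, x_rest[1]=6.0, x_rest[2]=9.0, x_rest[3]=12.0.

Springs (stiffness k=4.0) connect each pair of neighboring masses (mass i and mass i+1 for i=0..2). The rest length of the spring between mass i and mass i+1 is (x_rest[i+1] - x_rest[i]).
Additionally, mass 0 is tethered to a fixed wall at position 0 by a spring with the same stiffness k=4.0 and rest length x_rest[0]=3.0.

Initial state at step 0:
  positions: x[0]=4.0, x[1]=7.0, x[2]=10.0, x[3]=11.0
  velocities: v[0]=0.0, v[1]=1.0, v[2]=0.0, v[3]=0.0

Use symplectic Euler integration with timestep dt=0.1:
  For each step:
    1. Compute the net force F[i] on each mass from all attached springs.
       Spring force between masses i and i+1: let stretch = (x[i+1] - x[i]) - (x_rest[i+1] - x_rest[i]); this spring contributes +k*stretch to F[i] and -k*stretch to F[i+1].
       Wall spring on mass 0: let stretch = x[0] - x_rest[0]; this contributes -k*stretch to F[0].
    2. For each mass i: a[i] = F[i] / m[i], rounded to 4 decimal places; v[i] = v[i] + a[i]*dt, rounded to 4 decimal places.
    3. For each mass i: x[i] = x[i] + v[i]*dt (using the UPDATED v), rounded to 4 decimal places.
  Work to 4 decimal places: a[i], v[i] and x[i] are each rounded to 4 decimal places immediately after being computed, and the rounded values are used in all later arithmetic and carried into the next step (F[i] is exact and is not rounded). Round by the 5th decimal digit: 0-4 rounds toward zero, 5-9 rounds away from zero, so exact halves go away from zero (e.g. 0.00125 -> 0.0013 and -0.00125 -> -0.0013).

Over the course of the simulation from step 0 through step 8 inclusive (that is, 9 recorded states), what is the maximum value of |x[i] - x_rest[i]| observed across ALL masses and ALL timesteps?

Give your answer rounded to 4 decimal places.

Answer: 1.2593

Derivation:
Step 0: x=[4.0000 7.0000 10.0000 11.0000] v=[0.0000 1.0000 0.0000 0.0000]
Step 1: x=[3.9600 7.1000 9.9200 11.0400] v=[-0.4000 1.0000 -0.8000 0.4000]
Step 2: x=[3.8872 7.1872 9.7720 11.1176] v=[-0.7280 0.8720 -1.4800 0.7760]
Step 3: x=[3.7909 7.2458 9.5744 11.2283] v=[-0.9629 0.5859 -1.9757 1.1069]
Step 4: x=[3.6812 7.2593 9.3498 11.3659] v=[-1.0973 0.1354 -2.2456 1.3761]
Step 5: x=[3.5674 7.2133 9.1223 11.5232] v=[-1.1385 -0.4596 -2.2754 1.5729]
Step 6: x=[3.4567 7.0979 8.9144 11.6925] v=[-1.1071 -1.1544 -2.0786 1.6927]
Step 7: x=[3.3534 6.9095 8.7450 11.8662] v=[-1.0333 -1.8843 -1.6940 1.7371]
Step 8: x=[3.2582 6.6523 8.6270 12.0375] v=[-0.9522 -2.5725 -1.1797 1.7129]
Max displacement = 1.2593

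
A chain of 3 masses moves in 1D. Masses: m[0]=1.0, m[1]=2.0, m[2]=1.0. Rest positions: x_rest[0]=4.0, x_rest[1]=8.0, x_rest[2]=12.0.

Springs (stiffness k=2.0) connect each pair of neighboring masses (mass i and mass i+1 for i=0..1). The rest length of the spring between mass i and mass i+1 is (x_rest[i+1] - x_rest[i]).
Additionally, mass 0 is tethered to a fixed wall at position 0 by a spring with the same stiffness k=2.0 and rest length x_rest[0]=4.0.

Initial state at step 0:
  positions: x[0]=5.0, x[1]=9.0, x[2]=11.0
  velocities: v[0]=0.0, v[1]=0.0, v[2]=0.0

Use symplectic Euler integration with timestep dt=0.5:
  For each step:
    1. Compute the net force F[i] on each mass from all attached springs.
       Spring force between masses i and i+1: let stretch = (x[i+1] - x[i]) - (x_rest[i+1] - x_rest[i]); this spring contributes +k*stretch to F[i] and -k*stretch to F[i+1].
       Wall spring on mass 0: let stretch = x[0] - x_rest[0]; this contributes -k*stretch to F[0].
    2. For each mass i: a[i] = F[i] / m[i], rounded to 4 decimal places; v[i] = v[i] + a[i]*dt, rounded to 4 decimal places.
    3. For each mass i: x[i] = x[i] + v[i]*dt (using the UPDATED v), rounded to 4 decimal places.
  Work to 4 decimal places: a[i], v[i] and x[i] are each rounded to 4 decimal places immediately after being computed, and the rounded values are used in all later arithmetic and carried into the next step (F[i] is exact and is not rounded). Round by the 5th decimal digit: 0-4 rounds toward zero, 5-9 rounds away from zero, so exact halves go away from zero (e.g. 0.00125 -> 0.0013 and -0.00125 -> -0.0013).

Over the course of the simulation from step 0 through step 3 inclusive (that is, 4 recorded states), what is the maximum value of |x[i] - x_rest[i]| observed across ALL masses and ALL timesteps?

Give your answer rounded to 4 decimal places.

Answer: 1.8125

Derivation:
Step 0: x=[5.0000 9.0000 11.0000] v=[0.0000 0.0000 0.0000]
Step 1: x=[4.5000 8.5000 12.0000] v=[-1.0000 -1.0000 2.0000]
Step 2: x=[3.7500 7.8750 13.2500] v=[-1.5000 -1.2500 2.5000]
Step 3: x=[3.1875 7.5625 13.8125] v=[-1.1250 -0.6250 1.1250]
Max displacement = 1.8125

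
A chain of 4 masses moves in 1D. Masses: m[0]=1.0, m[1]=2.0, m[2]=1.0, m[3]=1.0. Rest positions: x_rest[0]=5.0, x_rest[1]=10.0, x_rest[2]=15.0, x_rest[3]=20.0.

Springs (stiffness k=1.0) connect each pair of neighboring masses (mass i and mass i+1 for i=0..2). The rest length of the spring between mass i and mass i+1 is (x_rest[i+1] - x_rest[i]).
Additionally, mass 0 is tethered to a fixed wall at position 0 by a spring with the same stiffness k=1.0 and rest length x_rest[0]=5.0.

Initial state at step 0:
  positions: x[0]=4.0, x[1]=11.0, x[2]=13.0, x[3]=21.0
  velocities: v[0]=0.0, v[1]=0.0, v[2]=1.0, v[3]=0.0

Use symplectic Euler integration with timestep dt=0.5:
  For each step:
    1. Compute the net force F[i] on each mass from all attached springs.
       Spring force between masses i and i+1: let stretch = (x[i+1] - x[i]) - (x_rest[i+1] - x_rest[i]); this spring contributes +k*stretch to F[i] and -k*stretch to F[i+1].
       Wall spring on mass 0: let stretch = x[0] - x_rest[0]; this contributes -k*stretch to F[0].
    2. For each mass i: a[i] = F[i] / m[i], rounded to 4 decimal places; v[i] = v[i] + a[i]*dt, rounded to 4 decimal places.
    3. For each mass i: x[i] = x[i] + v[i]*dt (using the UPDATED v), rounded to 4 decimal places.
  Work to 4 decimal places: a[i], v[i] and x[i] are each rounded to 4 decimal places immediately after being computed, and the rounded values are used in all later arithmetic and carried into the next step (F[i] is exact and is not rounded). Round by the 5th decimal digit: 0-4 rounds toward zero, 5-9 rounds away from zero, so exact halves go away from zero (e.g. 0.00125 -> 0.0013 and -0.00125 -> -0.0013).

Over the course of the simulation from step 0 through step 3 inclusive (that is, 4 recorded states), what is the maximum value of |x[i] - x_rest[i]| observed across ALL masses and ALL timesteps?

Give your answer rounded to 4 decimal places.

Step 0: x=[4.0000 11.0000 13.0000 21.0000] v=[0.0000 0.0000 1.0000 0.0000]
Step 1: x=[4.7500 10.3750 15.0000 20.2500] v=[1.5000 -1.2500 4.0000 -1.5000]
Step 2: x=[5.7188 9.6250 17.1563 19.4375] v=[1.9375 -1.5000 4.3125 -1.6250]
Step 3: x=[6.2344 9.3282 18.0001 19.3047] v=[1.0312 -0.5937 1.6875 -0.2656]
Max displacement = 3.0001

Answer: 3.0001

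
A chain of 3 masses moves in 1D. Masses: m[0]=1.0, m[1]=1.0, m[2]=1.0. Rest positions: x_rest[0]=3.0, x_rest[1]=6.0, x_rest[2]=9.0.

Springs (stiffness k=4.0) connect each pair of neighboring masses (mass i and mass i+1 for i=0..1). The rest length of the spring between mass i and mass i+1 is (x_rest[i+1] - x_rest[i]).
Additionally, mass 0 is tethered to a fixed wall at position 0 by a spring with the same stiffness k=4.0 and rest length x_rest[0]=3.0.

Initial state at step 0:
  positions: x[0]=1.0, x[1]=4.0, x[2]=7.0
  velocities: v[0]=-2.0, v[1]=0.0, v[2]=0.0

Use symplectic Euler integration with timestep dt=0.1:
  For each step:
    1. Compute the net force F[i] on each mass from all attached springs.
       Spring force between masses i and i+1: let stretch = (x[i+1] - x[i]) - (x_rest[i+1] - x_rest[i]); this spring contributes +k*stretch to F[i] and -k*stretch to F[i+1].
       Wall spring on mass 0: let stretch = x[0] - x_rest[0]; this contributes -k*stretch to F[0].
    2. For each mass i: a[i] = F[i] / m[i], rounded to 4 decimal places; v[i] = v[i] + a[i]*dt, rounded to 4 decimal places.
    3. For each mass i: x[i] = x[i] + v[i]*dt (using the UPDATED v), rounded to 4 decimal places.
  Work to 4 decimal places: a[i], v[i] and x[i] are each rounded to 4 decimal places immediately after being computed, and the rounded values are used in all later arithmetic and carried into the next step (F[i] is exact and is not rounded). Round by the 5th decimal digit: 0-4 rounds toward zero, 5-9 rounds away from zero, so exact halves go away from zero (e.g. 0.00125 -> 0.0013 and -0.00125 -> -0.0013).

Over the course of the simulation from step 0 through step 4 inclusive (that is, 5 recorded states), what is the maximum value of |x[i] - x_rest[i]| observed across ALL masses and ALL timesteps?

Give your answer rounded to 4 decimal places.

Answer: 2.1504

Derivation:
Step 0: x=[1.0000 4.0000 7.0000] v=[-2.0000 0.0000 0.0000]
Step 1: x=[0.8800 4.0000 7.0000] v=[-1.2000 0.0000 0.0000]
Step 2: x=[0.8496 3.9952 7.0000] v=[-0.3040 -0.0480 0.0000]
Step 3: x=[0.9110 3.9848 6.9998] v=[0.6144 -0.1043 -0.0019]
Step 4: x=[1.0590 3.9720 6.9990] v=[1.4795 -0.1278 -0.0079]
Max displacement = 2.1504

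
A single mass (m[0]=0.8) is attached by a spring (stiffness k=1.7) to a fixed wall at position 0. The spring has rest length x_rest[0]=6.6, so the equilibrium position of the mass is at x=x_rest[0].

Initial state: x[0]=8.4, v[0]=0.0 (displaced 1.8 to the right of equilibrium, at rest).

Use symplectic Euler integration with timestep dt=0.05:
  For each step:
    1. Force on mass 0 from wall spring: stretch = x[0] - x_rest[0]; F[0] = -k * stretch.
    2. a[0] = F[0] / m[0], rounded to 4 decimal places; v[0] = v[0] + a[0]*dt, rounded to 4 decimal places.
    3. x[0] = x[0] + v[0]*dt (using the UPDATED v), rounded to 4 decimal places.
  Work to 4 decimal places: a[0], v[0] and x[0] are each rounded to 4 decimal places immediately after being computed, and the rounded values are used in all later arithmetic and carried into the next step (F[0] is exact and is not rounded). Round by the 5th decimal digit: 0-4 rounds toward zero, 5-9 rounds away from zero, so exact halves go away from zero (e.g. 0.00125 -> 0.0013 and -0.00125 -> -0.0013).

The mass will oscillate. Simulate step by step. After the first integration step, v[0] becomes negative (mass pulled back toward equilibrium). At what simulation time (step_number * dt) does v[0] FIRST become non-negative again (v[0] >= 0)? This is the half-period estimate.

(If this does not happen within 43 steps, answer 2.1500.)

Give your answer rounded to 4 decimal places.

Answer: 2.1500

Derivation:
Step 0: x=[8.4000] v=[0.0000]
Step 1: x=[8.3904] v=[-0.1913]
Step 2: x=[8.3713] v=[-0.3815]
Step 3: x=[8.3428] v=[-0.5697]
Step 4: x=[8.3051] v=[-0.7549]
Step 5: x=[8.2583] v=[-0.9361]
Step 6: x=[8.2027] v=[-1.1123]
Step 7: x=[8.1386] v=[-1.2826]
Step 8: x=[8.0663] v=[-1.4461]
Step 9: x=[7.9862] v=[-1.6019]
Step 10: x=[7.8987] v=[-1.7492]
Step 11: x=[7.8043] v=[-1.8872]
Step 12: x=[7.7035] v=[-2.0152]
Step 13: x=[7.5969] v=[-2.1324]
Step 14: x=[7.4850] v=[-2.2383]
Step 15: x=[7.3684] v=[-2.3323]
Step 16: x=[7.2477] v=[-2.4139]
Step 17: x=[7.1236] v=[-2.4827]
Step 18: x=[6.9967] v=[-2.5383]
Step 19: x=[6.8677] v=[-2.5805]
Step 20: x=[6.7373] v=[-2.6089]
Step 21: x=[6.6061] v=[-2.6235]
Step 22: x=[6.4749] v=[-2.6242]
Step 23: x=[6.3444] v=[-2.6109]
Step 24: x=[6.2152] v=[-2.5837]
Step 25: x=[6.0881] v=[-2.5428]
Step 26: x=[5.9637] v=[-2.4884]
Step 27: x=[5.8427] v=[-2.4208]
Step 28: x=[5.7257] v=[-2.3403]
Step 29: x=[5.6133] v=[-2.2474]
Step 30: x=[5.5062] v=[-2.1426]
Step 31: x=[5.4049] v=[-2.0264]
Step 32: x=[5.3099] v=[-1.8994]
Step 33: x=[5.2218] v=[-1.7623]
Step 34: x=[5.1410] v=[-1.6159]
Step 35: x=[5.0680] v=[-1.4609]
Step 36: x=[5.0031] v=[-1.2981]
Step 37: x=[4.9467] v=[-1.1284]
Step 38: x=[4.8991] v=[-0.9527]
Step 39: x=[4.8605] v=[-0.7720]
Step 40: x=[4.8311] v=[-0.5872]
Step 41: x=[4.8111] v=[-0.3993]
Step 42: x=[4.8006] v=[-0.2092]
Step 43: x=[4.7997] v=[-0.0180]
v[0] did not become non-negative within 43 steps; using fallback time=2.1500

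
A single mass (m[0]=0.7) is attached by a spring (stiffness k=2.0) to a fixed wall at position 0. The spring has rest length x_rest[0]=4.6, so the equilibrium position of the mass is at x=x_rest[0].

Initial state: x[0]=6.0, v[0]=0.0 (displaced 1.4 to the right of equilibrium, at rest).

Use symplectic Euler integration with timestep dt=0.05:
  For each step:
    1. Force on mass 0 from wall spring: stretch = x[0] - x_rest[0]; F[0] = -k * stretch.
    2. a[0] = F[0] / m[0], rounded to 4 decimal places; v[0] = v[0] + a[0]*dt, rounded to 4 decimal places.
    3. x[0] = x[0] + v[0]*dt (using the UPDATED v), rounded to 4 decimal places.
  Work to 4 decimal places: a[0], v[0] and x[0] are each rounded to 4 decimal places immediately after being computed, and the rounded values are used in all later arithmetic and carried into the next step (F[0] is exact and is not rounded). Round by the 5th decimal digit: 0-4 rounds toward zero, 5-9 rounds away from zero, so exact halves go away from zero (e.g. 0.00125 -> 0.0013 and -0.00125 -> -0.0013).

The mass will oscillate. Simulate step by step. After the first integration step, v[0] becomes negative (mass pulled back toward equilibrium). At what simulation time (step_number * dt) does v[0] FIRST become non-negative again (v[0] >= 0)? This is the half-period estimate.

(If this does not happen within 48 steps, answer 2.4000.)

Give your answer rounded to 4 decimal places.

Answer: 1.9000

Derivation:
Step 0: x=[6.0000] v=[0.0000]
Step 1: x=[5.9900] v=[-0.2000]
Step 2: x=[5.9701] v=[-0.3986]
Step 3: x=[5.9404] v=[-0.5943]
Step 4: x=[5.9011] v=[-0.7858]
Step 5: x=[5.8525] v=[-0.9717]
Step 6: x=[5.7950] v=[-1.1506]
Step 7: x=[5.7289] v=[-1.3213]
Step 8: x=[5.6548] v=[-1.4826]
Step 9: x=[5.5731] v=[-1.6333]
Step 10: x=[5.4845] v=[-1.7723]
Step 11: x=[5.3896] v=[-1.8987]
Step 12: x=[5.2890] v=[-2.0115]
Step 13: x=[5.1835] v=[-2.1099]
Step 14: x=[5.0738] v=[-2.1933]
Step 15: x=[4.9608] v=[-2.2610]
Step 16: x=[4.8452] v=[-2.3125]
Step 17: x=[4.7278] v=[-2.3475]
Step 18: x=[4.6095] v=[-2.3658]
Step 19: x=[4.4911] v=[-2.3672]
Step 20: x=[4.3735] v=[-2.3516]
Step 21: x=[4.2575] v=[-2.3192]
Step 22: x=[4.1440] v=[-2.2703]
Step 23: x=[4.0337] v=[-2.2052]
Step 24: x=[3.9275] v=[-2.1243]
Step 25: x=[3.8261] v=[-2.0282]
Step 26: x=[3.7302] v=[-1.9176]
Step 27: x=[3.6405] v=[-1.7933]
Step 28: x=[3.5577] v=[-1.6562]
Step 29: x=[3.4823] v=[-1.5073]
Step 30: x=[3.4149] v=[-1.3476]
Step 31: x=[3.3560] v=[-1.1783]
Step 32: x=[3.3060] v=[-1.0006]
Step 33: x=[3.2652] v=[-0.8157]
Step 34: x=[3.2340] v=[-0.6250]
Step 35: x=[3.2125] v=[-0.4299]
Step 36: x=[3.2009] v=[-0.2317]
Step 37: x=[3.1993] v=[-0.0318]
Step 38: x=[3.2077] v=[0.1683]
First v>=0 after going negative at step 38, time=1.9000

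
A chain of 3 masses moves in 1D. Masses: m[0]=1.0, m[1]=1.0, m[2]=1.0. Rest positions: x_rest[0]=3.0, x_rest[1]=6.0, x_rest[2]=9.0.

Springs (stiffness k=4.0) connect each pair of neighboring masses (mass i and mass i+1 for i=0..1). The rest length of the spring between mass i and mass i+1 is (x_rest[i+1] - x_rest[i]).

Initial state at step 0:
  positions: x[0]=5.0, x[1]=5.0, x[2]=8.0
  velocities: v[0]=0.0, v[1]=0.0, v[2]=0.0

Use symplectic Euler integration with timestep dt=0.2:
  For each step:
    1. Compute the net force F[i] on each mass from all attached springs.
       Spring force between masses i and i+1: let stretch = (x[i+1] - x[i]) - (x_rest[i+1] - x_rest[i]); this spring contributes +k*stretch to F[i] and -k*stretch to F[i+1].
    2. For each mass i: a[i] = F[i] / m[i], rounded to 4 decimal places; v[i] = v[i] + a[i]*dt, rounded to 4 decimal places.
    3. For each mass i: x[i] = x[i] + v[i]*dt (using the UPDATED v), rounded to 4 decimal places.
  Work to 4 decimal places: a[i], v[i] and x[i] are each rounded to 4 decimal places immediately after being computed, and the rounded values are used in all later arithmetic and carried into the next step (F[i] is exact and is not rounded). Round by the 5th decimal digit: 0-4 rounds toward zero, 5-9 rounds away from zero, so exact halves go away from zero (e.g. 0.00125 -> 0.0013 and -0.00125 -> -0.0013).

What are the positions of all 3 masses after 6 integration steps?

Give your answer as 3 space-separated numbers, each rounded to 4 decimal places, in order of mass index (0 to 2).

Answer: 1.6140 6.1210 10.2650

Derivation:
Step 0: x=[5.0000 5.0000 8.0000] v=[0.0000 0.0000 0.0000]
Step 1: x=[4.5200 5.4800 8.0000] v=[-2.4000 2.4000 0.0000]
Step 2: x=[3.7136 6.2096 8.0768] v=[-4.0320 3.6480 0.3840]
Step 3: x=[2.8266 6.8386 8.3348] v=[-4.4352 3.1450 1.2902]
Step 4: x=[2.1015 7.0651 8.8334] v=[-3.6256 1.1324 2.4932]
Step 5: x=[1.6906 6.7803 9.5291] v=[-2.0547 -1.4238 3.4786]
Step 6: x=[1.6140 6.1210 10.2650] v=[-0.3829 -3.2965 3.6796]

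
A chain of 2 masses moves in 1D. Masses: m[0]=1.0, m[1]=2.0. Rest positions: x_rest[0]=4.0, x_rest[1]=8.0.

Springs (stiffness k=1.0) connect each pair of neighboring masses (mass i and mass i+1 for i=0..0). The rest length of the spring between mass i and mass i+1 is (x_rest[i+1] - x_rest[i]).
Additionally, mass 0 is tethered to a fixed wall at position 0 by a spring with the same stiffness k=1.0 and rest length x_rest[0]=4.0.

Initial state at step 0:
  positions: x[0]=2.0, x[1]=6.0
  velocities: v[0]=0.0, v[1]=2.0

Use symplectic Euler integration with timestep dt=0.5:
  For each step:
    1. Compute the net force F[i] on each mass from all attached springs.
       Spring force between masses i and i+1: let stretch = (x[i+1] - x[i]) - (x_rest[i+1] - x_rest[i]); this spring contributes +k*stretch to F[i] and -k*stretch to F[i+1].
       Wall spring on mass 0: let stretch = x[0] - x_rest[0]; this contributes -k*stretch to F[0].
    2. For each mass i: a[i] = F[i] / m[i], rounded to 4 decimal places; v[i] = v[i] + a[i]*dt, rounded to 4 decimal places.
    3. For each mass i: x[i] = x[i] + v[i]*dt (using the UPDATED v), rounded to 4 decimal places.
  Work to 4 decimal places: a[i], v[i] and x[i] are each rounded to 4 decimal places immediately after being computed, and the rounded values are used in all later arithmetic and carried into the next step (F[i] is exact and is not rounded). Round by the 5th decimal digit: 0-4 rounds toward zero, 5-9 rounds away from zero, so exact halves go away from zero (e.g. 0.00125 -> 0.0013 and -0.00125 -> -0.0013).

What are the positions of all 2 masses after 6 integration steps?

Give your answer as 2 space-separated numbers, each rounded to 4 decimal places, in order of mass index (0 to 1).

Step 0: x=[2.0000 6.0000] v=[0.0000 2.0000]
Step 1: x=[2.5000 7.0000] v=[1.0000 2.0000]
Step 2: x=[3.5000 7.9375] v=[2.0000 1.8750]
Step 3: x=[4.7344 8.8203] v=[2.4688 1.7656]
Step 4: x=[5.8067 9.6924] v=[2.1446 1.7441]
Step 5: x=[6.3988 10.5788] v=[1.1841 1.7727]
Step 6: x=[6.4362 11.4427] v=[0.0747 1.7277]

Answer: 6.4362 11.4427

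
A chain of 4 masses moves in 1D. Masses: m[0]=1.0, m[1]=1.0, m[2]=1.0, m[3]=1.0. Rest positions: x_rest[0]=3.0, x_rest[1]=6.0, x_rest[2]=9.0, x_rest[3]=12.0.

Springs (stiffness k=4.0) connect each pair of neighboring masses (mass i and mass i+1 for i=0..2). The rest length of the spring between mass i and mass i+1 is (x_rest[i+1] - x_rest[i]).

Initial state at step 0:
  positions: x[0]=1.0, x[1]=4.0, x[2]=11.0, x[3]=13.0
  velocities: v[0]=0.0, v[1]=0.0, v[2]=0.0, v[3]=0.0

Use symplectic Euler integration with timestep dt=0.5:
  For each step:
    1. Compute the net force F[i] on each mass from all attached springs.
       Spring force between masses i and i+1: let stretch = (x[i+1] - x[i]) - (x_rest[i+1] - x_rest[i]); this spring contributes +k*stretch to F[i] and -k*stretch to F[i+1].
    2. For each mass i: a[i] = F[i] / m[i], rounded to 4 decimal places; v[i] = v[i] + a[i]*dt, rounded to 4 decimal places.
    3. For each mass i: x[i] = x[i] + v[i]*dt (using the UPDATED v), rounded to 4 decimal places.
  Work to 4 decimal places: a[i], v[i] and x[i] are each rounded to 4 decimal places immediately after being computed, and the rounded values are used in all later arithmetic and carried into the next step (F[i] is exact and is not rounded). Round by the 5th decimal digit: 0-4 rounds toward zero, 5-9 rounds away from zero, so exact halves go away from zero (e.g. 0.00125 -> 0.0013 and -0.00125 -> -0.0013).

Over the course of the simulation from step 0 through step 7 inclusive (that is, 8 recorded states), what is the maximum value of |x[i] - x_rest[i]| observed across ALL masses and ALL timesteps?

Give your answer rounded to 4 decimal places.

Answer: 3.0000

Derivation:
Step 0: x=[1.0000 4.0000 11.0000 13.0000] v=[0.0000 0.0000 0.0000 0.0000]
Step 1: x=[1.0000 8.0000 6.0000 14.0000] v=[0.0000 8.0000 -10.0000 2.0000]
Step 2: x=[5.0000 3.0000 11.0000 10.0000] v=[8.0000 -10.0000 10.0000 -8.0000]
Step 3: x=[4.0000 8.0000 7.0000 10.0000] v=[-2.0000 10.0000 -8.0000 0.0000]
Step 4: x=[4.0000 8.0000 7.0000 10.0000] v=[0.0000 0.0000 0.0000 0.0000]
Step 5: x=[5.0000 3.0000 11.0000 10.0000] v=[2.0000 -10.0000 8.0000 0.0000]
Step 6: x=[1.0000 8.0000 6.0000 14.0000] v=[-8.0000 10.0000 -10.0000 8.0000]
Step 7: x=[1.0000 4.0000 11.0000 13.0000] v=[0.0000 -8.0000 10.0000 -2.0000]
Max displacement = 3.0000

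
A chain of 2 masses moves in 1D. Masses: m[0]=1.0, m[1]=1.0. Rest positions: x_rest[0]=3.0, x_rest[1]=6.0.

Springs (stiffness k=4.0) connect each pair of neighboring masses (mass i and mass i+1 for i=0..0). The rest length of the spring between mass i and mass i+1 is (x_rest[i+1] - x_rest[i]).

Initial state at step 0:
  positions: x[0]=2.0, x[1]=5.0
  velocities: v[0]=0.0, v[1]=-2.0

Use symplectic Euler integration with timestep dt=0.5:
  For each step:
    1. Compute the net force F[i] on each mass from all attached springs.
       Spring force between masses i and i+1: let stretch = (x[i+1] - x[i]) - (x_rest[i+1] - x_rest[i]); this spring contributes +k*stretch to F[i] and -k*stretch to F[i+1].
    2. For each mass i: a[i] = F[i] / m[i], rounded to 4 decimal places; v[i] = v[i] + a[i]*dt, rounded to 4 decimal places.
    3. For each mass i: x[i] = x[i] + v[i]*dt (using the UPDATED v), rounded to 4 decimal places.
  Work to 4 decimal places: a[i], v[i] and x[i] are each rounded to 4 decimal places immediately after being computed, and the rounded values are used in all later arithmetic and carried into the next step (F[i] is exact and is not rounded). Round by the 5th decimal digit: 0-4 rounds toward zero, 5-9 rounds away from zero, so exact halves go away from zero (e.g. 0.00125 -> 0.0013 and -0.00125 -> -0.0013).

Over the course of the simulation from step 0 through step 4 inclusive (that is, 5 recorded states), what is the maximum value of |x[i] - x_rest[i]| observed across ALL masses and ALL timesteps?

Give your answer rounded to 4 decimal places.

Step 0: x=[2.0000 5.0000] v=[0.0000 -2.0000]
Step 1: x=[2.0000 4.0000] v=[0.0000 -2.0000]
Step 2: x=[1.0000 4.0000] v=[-2.0000 0.0000]
Step 3: x=[0.0000 4.0000] v=[-2.0000 0.0000]
Step 4: x=[0.0000 3.0000] v=[0.0000 -2.0000]
Max displacement = 3.0000

Answer: 3.0000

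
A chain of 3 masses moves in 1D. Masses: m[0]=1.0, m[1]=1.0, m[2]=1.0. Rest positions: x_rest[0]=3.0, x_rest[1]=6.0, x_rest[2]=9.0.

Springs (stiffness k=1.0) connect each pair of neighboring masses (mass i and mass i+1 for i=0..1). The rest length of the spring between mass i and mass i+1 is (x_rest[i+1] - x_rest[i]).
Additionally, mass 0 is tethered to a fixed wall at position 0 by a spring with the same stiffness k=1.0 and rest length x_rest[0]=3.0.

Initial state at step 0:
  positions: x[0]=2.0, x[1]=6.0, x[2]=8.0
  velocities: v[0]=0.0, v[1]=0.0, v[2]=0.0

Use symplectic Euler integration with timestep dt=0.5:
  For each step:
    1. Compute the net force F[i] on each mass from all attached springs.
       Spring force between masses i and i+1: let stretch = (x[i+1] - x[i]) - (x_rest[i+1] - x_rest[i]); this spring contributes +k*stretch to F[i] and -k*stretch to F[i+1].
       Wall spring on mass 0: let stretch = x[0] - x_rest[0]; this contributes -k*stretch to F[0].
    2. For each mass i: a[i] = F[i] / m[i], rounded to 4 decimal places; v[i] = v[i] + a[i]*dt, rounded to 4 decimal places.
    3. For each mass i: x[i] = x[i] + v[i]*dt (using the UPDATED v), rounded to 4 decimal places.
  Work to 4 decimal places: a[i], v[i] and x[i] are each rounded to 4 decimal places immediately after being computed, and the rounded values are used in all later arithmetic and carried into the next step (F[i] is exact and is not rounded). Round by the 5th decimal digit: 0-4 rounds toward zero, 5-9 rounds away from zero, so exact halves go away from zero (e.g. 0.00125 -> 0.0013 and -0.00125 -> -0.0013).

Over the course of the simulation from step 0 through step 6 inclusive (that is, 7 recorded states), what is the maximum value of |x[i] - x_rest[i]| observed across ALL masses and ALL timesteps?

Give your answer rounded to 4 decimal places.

Step 0: x=[2.0000 6.0000 8.0000] v=[0.0000 0.0000 0.0000]
Step 1: x=[2.5000 5.5000 8.2500] v=[1.0000 -1.0000 0.5000]
Step 2: x=[3.1250 4.9375 8.5625] v=[1.2500 -1.1250 0.6250]
Step 3: x=[3.4219 4.8281 8.7188] v=[0.5938 -0.2188 0.3125]
Step 4: x=[3.2149 5.3399 8.6524] v=[-0.4141 1.0235 -0.1329]
Step 5: x=[2.7354 6.1486 8.5078] v=[-0.9591 1.6173 -0.2892]
Step 6: x=[2.4253 6.6938 8.5234] v=[-0.6202 1.0903 0.0312]
Max displacement = 1.1719

Answer: 1.1719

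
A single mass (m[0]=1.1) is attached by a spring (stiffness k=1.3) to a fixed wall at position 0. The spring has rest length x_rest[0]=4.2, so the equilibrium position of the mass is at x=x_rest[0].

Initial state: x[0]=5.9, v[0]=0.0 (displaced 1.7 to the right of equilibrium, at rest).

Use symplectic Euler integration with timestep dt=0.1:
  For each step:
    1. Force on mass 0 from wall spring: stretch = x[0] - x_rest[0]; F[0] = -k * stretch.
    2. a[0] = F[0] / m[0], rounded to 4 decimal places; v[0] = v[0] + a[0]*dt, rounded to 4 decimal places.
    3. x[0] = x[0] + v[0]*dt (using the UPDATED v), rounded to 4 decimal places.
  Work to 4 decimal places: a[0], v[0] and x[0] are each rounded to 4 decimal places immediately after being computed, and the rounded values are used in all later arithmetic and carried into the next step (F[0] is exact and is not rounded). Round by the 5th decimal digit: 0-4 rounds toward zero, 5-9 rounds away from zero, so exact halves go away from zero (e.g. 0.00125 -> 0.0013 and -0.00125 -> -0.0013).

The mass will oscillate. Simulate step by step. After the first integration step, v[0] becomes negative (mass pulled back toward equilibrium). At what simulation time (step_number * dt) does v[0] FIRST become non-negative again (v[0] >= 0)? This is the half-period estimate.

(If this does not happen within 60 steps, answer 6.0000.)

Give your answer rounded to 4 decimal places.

Answer: 2.9000

Derivation:
Step 0: x=[5.9000] v=[0.0000]
Step 1: x=[5.8799] v=[-0.2009]
Step 2: x=[5.8400] v=[-0.3994]
Step 3: x=[5.7807] v=[-0.5932]
Step 4: x=[5.7027] v=[-0.7800]
Step 5: x=[5.6069] v=[-0.9576]
Step 6: x=[5.4945] v=[-1.1239]
Step 7: x=[5.3668] v=[-1.2769]
Step 8: x=[5.2253] v=[-1.4148]
Step 9: x=[5.0717] v=[-1.5360]
Step 10: x=[4.9078] v=[-1.6390]
Step 11: x=[4.7355] v=[-1.7227]
Step 12: x=[4.5569] v=[-1.7860]
Step 13: x=[4.3741] v=[-1.8282]
Step 14: x=[4.1892] v=[-1.8488]
Step 15: x=[4.0045] v=[-1.8475]
Step 16: x=[3.8221] v=[-1.8244]
Step 17: x=[3.6441] v=[-1.7797]
Step 18: x=[3.4727] v=[-1.7140]
Step 19: x=[3.3099] v=[-1.6281]
Step 20: x=[3.1576] v=[-1.5229]
Step 21: x=[3.0176] v=[-1.3997]
Step 22: x=[2.8916] v=[-1.2600]
Step 23: x=[2.7811] v=[-1.1054]
Step 24: x=[2.6873] v=[-0.9377]
Step 25: x=[2.6114] v=[-0.7589]
Step 26: x=[2.5543] v=[-0.5712]
Step 27: x=[2.5166] v=[-0.3767]
Step 28: x=[2.4988] v=[-0.1778]
Step 29: x=[2.5011] v=[0.0233]
First v>=0 after going negative at step 29, time=2.9000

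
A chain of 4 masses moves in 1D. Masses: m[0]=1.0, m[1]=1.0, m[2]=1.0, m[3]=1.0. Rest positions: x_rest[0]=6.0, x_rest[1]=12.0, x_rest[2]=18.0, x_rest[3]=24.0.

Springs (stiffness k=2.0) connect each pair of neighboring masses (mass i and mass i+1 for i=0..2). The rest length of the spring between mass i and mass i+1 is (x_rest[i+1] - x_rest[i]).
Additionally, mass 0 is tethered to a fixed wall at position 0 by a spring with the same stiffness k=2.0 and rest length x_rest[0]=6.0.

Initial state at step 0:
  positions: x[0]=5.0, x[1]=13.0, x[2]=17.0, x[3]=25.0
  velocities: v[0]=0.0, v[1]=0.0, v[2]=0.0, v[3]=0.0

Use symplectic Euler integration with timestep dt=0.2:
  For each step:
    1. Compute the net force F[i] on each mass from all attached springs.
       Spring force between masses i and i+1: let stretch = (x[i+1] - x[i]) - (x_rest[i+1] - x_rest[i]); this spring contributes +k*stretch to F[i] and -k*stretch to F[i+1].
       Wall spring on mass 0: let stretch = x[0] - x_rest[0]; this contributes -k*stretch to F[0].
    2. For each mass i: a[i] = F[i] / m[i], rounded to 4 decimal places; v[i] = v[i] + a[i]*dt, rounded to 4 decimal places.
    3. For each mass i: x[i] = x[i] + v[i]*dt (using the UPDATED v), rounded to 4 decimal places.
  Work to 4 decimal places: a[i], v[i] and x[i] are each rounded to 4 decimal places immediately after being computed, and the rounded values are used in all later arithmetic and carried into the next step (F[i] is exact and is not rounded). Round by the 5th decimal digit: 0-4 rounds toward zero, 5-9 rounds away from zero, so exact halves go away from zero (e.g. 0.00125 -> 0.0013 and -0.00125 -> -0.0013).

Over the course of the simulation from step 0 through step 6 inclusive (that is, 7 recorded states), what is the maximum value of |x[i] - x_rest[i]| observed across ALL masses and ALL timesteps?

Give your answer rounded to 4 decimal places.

Step 0: x=[5.0000 13.0000 17.0000 25.0000] v=[0.0000 0.0000 0.0000 0.0000]
Step 1: x=[5.2400 12.6800 17.3200 24.8400] v=[1.2000 -1.6000 1.6000 -0.8000]
Step 2: x=[5.6560 12.1360 17.8704 24.5584] v=[2.0800 -2.7200 2.7520 -1.4080]
Step 3: x=[6.1379 11.5324 18.4971 24.2218] v=[2.4096 -3.0182 3.1334 -1.6832]
Step 4: x=[6.5603 11.0544 19.0246 23.9072] v=[2.1122 -2.3901 2.6374 -1.5731]
Step 5: x=[6.8174 10.8545 19.3051 23.6820] v=[1.2857 -0.9997 1.4024 -1.1261]
Step 6: x=[6.8521 11.0076 19.2597 23.5866] v=[0.1736 0.7657 -0.2271 -0.4769]
Max displacement = 1.3051

Answer: 1.3051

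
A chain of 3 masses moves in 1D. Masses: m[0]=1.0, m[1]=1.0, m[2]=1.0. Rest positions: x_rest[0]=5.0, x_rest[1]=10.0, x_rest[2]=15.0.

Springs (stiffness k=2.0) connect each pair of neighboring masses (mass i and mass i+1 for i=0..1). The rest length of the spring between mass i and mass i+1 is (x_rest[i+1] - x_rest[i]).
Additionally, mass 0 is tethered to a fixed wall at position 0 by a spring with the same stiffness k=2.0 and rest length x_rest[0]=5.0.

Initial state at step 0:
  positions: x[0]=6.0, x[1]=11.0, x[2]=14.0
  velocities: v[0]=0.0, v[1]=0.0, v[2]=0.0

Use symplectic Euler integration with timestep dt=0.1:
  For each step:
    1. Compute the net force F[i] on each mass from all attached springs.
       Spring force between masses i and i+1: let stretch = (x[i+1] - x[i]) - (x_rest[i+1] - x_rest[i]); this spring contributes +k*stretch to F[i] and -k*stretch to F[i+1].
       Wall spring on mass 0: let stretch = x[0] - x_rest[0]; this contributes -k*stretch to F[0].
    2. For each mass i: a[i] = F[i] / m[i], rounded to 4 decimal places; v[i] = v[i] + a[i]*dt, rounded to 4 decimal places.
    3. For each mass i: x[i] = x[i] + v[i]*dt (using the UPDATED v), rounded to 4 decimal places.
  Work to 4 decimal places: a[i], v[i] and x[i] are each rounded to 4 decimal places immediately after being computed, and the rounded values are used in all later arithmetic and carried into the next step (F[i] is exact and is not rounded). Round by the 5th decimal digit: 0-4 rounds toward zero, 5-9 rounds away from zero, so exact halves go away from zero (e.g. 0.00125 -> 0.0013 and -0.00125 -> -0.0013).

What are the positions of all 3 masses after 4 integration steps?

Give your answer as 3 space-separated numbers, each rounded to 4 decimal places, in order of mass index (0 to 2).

Answer: 5.8002 10.6292 14.3765

Derivation:
Step 0: x=[6.0000 11.0000 14.0000] v=[0.0000 0.0000 0.0000]
Step 1: x=[5.9800 10.9600 14.0400] v=[-0.2000 -0.4000 0.4000]
Step 2: x=[5.9400 10.8820 14.1184] v=[-0.4000 -0.7800 0.7840]
Step 3: x=[5.8800 10.7699 14.2321] v=[-0.5996 -1.1211 1.1367]
Step 4: x=[5.8002 10.6292 14.3765] v=[-0.7976 -1.4066 1.4443]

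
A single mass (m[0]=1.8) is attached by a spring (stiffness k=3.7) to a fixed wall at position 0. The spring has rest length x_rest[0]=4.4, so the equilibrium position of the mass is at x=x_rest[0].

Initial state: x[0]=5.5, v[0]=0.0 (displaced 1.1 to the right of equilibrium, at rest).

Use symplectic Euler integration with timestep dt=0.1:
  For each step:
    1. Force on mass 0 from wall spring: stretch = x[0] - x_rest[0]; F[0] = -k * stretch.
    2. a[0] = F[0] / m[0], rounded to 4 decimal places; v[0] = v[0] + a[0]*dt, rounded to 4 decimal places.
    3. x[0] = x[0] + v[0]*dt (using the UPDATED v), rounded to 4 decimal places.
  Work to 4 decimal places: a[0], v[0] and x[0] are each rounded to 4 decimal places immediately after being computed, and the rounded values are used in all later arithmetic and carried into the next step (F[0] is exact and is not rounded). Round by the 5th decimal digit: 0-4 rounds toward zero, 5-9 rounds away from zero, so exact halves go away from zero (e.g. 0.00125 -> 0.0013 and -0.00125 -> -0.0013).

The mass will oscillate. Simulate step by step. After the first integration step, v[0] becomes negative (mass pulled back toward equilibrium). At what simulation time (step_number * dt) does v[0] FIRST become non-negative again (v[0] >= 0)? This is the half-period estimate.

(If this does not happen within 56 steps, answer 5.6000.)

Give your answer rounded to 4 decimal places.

Answer: 2.2000

Derivation:
Step 0: x=[5.5000] v=[0.0000]
Step 1: x=[5.4774] v=[-0.2261]
Step 2: x=[5.4326] v=[-0.4476]
Step 3: x=[5.3666] v=[-0.6599]
Step 4: x=[5.2807] v=[-0.8586]
Step 5: x=[5.1767] v=[-1.0396]
Step 6: x=[5.0568] v=[-1.1993]
Step 7: x=[4.9234] v=[-1.3343]
Step 8: x=[4.7792] v=[-1.4419]
Step 9: x=[4.6272] v=[-1.5199]
Step 10: x=[4.4705] v=[-1.5666]
Step 11: x=[4.3124] v=[-1.5811]
Step 12: x=[4.1561] v=[-1.5631]
Step 13: x=[4.0048] v=[-1.5130]
Step 14: x=[3.8616] v=[-1.4318]
Step 15: x=[3.7295] v=[-1.3211]
Step 16: x=[3.6112] v=[-1.1833]
Step 17: x=[3.5091] v=[-1.0212]
Step 18: x=[3.4253] v=[-0.8381]
Step 19: x=[3.3615] v=[-0.6377]
Step 20: x=[3.3191] v=[-0.4242]
Step 21: x=[3.2989] v=[-0.2020]
Step 22: x=[3.3013] v=[0.0243]
First v>=0 after going negative at step 22, time=2.2000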